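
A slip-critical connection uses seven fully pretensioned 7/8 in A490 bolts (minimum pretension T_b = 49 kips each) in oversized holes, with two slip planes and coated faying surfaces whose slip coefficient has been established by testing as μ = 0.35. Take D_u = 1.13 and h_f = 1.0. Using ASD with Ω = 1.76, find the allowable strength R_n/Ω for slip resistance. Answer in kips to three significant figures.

R_n = μ · D_u · h_f · T_b · n_s · n_b = 0.35 × 1.13 × 1.0 × 49 × 2 × 7 = 271.3 kips.
Allowable strength R_n/Ω = 271.3 / 1.76 = 154 kips.

154 kips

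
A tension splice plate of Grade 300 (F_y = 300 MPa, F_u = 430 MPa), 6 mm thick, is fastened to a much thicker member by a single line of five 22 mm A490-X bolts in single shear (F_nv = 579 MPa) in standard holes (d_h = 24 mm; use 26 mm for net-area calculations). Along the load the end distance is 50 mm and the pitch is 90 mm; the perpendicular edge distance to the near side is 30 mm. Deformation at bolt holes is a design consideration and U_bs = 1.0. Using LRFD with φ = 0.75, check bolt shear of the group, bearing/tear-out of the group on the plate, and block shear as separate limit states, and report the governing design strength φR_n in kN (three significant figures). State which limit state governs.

Bolt shear: A_b = π·22²/4 = 380.1 mm²; R_n = 579 × 380.1 × 5 × 1 / 1000 = 1100 kN → 0.75 × 1100 = 825 kN.
Bearing: edge l_c = 38, r_n = 117.6 kN; interior l_c = 66, r_n = 136.2 kN; R_n = 117.6 + 4·136.2 = 662.5 kN → 497 kN.
Block shear: A_gv = 2460, A_nv = 1758, A_nt = 102 mm²; R_n = min(0.6F_uA_nv, 0.6F_yA_gv) + U_bs·F_u·A_nt = 486.7 kN → 365 kN.
Block shear governs: 365 kN.

365 kN (block shear governs)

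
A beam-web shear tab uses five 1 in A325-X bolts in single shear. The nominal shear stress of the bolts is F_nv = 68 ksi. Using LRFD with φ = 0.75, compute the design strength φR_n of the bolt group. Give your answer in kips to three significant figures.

200 kips

A_b = π × 1² / 4 = 0.7854 in².
R_n = F_nv · A_b · n · n_s = 68 × 0.7854 × 5 × 1 = 267 kips.
Design strength φR_n = 0.75 × 267 = 200 kips.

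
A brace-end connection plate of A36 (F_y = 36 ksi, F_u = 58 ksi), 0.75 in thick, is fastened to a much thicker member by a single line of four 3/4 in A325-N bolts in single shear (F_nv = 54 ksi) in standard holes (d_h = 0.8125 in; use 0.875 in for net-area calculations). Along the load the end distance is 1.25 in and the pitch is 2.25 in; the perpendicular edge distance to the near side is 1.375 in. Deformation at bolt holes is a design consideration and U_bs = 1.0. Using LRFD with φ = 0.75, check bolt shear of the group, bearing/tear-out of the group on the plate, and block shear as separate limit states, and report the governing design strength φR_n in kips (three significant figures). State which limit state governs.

Bolt shear: A_b = π·0.75²/4 = 0.4418 in²; R_n = 54 × 0.4418 × 4 × 1 = 95.43 kips → 0.75 × 95.43 = 71.6 kips.
Bearing: edge l_c = 0.8438, r_n = 44.04 kips; interior l_c = 1.438, r_n = 75.04 kips; R_n = 44.04 + 3·75.04 = 269.2 kips → 202 kips.
Block shear: A_gv = 6, A_nv = 3.703, A_nt = 0.7031 in²; R_n = min(0.6F_uA_nv, 0.6F_yA_gv) + U_bs·F_u·A_nt = 169.6 kips → 127 kips.
Bolt shear governs: 71.6 kips.

71.6 kips (bolt shear governs)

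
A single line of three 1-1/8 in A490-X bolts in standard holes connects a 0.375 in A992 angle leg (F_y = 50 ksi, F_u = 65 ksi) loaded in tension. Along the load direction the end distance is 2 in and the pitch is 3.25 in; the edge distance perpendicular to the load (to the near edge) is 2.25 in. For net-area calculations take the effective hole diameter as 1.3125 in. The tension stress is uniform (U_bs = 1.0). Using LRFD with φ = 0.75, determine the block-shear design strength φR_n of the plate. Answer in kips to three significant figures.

Shear plane L_v = 2 + 2·3.25 = 8.5 in; A_gv = 8.5 × 0.375 = 3.188 in².
A_nv = (8.5 − 2.5·1.3125) × 0.375 = 1.957 in².
A_nt = (2.25 − 0.5·1.3125) × 0.375 = 0.5977 in².
0.6 F_u A_nv = 76.32 kips; 0.6 F_y A_gv = 95.62 kips → shear rupture governs the shear term.
R_n = 76.32 + 1.0 × 65 × 0.5977 = 115.2 kips.
Design strength φR_n = 0.75 × 115.2 = 86.4 kips.

86.4 kips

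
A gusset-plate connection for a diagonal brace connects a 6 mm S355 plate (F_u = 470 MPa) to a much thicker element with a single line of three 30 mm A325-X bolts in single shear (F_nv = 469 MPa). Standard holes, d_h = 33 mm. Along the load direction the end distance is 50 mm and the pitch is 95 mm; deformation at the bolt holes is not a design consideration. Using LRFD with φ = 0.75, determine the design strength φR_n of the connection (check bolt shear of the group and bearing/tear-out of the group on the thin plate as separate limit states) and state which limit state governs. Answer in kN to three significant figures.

Bolt shear: A_b = π·30²/4 = 706.9 mm²; R_n = 469 × 706.9 × 3 × 1 / 1000 = 994.5 kN → 0.75 × 994.5 = 746 kN.
Bearing (1.5 l_c t F_u ≤ 3.0 d t F_u): upper limit = 3.0·30·6·470 / 1000 = 253.8 kN.
  Edge l_c = 50 − 33/2 = 33.5 → r_n = 141.7 kN; interior l_c = 95 − 33 = 62 → r_n = 253.8 kN.
  R_n,bearing = 1·141.7 + 2·253.8 = 649.3 kN → 0.75 × 649.3 = 487 kN.
Bearing governs: 487 kN.

487 kN (bearing governs)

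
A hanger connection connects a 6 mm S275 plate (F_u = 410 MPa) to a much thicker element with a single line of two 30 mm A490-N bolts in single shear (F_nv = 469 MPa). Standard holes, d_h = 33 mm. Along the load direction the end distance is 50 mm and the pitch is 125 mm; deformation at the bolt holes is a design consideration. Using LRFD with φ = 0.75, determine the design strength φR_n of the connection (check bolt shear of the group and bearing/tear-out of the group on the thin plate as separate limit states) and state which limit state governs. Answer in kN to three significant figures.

Bolt shear: A_b = π·30²/4 = 706.9 mm²; R_n = 469 × 706.9 × 2 × 1 / 1000 = 663 kN → 0.75 × 663 = 497 kN.
Bearing (1.2 l_c t F_u ≤ 2.4 d t F_u): upper limit = 2.4·30·6·410 / 1000 = 177.1 kN.
  Edge l_c = 50 − 33/2 = 33.5 → r_n = 98.89 kN; interior l_c = 125 − 33 = 92 → r_n = 177.1 kN.
  R_n,bearing = 1·98.89 + 1·177.1 = 276 kN → 0.75 × 276 = 207 kN.
Bearing governs: 207 kN.

207 kN (bearing governs)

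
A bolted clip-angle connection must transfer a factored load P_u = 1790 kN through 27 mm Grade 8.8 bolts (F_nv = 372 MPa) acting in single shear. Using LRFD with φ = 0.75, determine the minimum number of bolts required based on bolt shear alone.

12 bolts

A_b = π·27²/4 = 572.6 mm².
Per-bolt design strength φR_n = 0.75 × 372 × 572.6 × 1 / 1000 = 159.7 kN.
n ≥ 1790 / 159.7 = 11.21 → use 12 bolts.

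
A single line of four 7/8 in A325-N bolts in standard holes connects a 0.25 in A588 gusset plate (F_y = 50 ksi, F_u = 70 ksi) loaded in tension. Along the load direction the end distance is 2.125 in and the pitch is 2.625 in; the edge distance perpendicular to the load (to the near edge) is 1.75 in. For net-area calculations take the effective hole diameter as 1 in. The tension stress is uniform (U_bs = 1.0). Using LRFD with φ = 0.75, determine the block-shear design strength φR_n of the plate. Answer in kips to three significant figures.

67.6 kips

Shear plane L_v = 2.125 + 3·2.625 = 10 in; A_gv = 10 × 0.25 = 2.5 in².
A_nv = (10 − 3.5·1) × 0.25 = 1.625 in².
A_nt = (1.75 − 0.5·1) × 0.25 = 0.3125 in².
0.6 F_u A_nv = 68.25 kips; 0.6 F_y A_gv = 75 kips → shear rupture governs the shear term.
R_n = 68.25 + 1.0 × 70 × 0.3125 = 90.12 kips.
Design strength φR_n = 0.75 × 90.12 = 67.6 kips.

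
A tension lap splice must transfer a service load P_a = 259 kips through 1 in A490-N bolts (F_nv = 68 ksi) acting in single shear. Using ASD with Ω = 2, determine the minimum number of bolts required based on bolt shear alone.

A_b = π·1²/4 = 0.7854 in².
Per-bolt allowable strength R_n/Ω = 68 × 0.7854 × 1 / 2 = 26.7 kips.
n ≥ 259 / 26.7 = 9.699 → use 10 bolts.

10 bolts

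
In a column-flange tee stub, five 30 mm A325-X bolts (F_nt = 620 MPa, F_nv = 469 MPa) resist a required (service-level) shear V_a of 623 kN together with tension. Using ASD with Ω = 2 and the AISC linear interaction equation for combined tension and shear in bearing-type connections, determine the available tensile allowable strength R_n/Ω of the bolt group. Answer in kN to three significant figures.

A_b = π·30²/4 = 706.9 mm²; f_rv = 623 × 1000 / (5 × 706.9) = 176.3 MPa.
F'_nt = 1.3 F_nt − (Ω F_nt / F_nv) f_rv = 1.3·620 − (2·620/469)·176.3 = 339.9 MPa, capped at F_nt → F'_nt = 339.9 MPa.
R_n = F'_nt · A_b · n = 339.9 × 706.9 × 5 / 1000 = 1201 kN.
Allowable strength R_n/Ω = 1201 / 2 = 601 kN.

601 kN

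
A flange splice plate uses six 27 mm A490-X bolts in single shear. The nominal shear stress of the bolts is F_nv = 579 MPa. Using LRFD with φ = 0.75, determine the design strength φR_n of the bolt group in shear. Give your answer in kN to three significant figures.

1490 kN

A_b = π × 27² / 4 = 572.6 mm².
R_n = F_nv · A_b · n · n_s = 579 × 572.6 × 6 × 1 / 1000 = 1989 kN.
Design strength φR_n = 0.75 × 1989 = 1490 kN.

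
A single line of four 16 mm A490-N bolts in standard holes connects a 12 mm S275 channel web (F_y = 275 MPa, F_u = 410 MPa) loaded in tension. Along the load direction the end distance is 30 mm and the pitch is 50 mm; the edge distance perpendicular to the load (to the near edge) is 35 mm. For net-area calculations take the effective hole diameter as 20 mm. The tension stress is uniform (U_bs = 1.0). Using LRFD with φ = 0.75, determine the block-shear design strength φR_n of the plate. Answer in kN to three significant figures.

336 kN

Shear plane L_v = 30 + 3·50 = 180 mm; A_gv = 180 × 12 = 2160 mm².
A_nv = (180 − 3.5·20) × 12 = 1320 mm².
A_nt = (35 − 0.5·20) × 12 = 300 mm².
0.6 F_u A_nv = 324.7 kN; 0.6 F_y A_gv = 356.4 kN → shear rupture governs the shear term.
R_n = 324.7 + 1.0 × 410 × 300 / 1000 = 447.7 kN.
Design strength φR_n = 0.75 × 447.7 = 336 kN.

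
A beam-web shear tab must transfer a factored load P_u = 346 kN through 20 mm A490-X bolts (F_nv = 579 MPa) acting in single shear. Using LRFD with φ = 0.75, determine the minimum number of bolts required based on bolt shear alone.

A_b = π·20²/4 = 314.2 mm².
Per-bolt design strength φR_n = 0.75 × 579 × 314.2 × 1 / 1000 = 136.4 kN.
n ≥ 346 / 136.4 = 2.536 → use 3 bolts.

3 bolts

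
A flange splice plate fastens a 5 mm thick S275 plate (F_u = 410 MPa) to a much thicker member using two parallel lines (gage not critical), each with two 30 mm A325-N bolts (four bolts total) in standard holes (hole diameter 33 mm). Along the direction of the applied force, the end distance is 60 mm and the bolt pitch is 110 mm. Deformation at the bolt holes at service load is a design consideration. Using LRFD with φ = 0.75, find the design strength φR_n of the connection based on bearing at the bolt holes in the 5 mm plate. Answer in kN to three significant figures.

382 kN

Per bolt r_n = 1.2 l_c t F_u ≤ 2.4 d t F_u; upper limit = 2.4 × 30 × 5 × 410 / 1000 = 147.6 kN.
Edge bolt: l_c = 60 − 33/2 = 43.5 mm → 1.2 × 43.5 × 5 × 410 / 1000 = 107 → r_n = 107 kN.
Interior bolts: l_c = 110 − 33 = 77 mm → 1.2 × 77 × 5 × 410 / 1000 = 189.4 → r_n = 147.6 kN.
R_n = 2 × 107 + 2 × 147.6 = 509.2 kN.
Design strength φR_n = 0.75 × 509.2 = 382 kN.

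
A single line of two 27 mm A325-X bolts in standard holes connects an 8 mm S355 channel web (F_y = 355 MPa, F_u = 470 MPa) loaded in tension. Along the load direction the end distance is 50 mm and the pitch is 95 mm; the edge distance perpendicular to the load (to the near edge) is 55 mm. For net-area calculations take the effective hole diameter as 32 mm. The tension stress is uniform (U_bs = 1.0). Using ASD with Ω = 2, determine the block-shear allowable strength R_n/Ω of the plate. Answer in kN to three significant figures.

183 kN

Shear plane L_v = 50 + 1·95 = 145 mm; A_gv = 145 × 8 = 1160 mm².
A_nv = (145 − 1.5·32) × 8 = 776 mm².
A_nt = (55 − 0.5·32) × 8 = 312 mm².
0.6 F_u A_nv = 218.8 kN; 0.6 F_y A_gv = 247.1 kN → shear rupture governs the shear term.
R_n = 218.8 + 1.0 × 470 × 312 / 1000 = 365.5 kN.
Allowable strength R_n/Ω = 365.5 / 2 = 183 kN.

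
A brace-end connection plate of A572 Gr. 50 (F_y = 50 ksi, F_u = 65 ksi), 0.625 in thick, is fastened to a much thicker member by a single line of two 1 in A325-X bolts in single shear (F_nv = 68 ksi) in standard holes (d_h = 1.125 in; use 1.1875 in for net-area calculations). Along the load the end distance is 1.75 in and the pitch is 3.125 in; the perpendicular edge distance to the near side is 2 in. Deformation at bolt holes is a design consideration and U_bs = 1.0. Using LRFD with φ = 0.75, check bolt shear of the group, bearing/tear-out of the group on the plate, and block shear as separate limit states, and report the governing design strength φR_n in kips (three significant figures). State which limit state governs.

80.1 kips (bolt shear governs)

Bolt shear: A_b = π·1²/4 = 0.7854 in²; R_n = 68 × 0.7854 × 2 × 1 = 106.8 kips → 0.75 × 106.8 = 80.1 kips.
Bearing: edge l_c = 1.188, r_n = 57.89 kips; interior l_c = 2, r_n = 97.5 kips; R_n = 57.89 + 1·97.5 = 155.4 kips → 117 kips.
Block shear: A_gv = 3.047, A_nv = 1.934, A_nt = 0.8789 in²; R_n = min(0.6F_uA_nv, 0.6F_yA_gv) + U_bs·F_u·A_nt = 132.5 kips → 99.4 kips.
Bolt shear governs: 80.1 kips.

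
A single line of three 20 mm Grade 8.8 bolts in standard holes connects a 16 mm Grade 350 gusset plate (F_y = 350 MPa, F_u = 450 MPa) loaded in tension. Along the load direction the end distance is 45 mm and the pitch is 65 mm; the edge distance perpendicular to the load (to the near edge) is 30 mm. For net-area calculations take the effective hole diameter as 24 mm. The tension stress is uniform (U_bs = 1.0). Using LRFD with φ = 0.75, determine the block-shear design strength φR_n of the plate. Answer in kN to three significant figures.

Shear plane L_v = 45 + 2·65 = 175 mm; A_gv = 175 × 16 = 2800 mm².
A_nv = (175 − 2.5·24) × 16 = 1840 mm².
A_nt = (30 − 0.5·24) × 16 = 288 mm².
0.6 F_u A_nv = 496.8 kN; 0.6 F_y A_gv = 588 kN → shear rupture governs the shear term.
R_n = 496.8 + 1.0 × 450 × 288 / 1000 = 626.4 kN.
Design strength φR_n = 0.75 × 626.4 = 470 kN.

470 kN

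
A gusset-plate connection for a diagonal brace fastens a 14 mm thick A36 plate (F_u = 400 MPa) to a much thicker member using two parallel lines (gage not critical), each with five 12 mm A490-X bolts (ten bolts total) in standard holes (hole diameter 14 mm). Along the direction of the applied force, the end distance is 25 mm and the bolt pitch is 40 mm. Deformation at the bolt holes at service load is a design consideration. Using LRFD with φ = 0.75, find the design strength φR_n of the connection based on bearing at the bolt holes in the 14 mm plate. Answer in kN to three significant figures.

1150 kN

Per bolt r_n = 1.2 l_c t F_u ≤ 2.4 d t F_u; upper limit = 2.4 × 12 × 14 × 400 / 1000 = 161.3 kN.
Edge bolt: l_c = 25 − 14/2 = 18 mm → 1.2 × 18 × 14 × 400 / 1000 = 121 → r_n = 121 kN.
Interior bolts: l_c = 40 − 14 = 26 mm → 1.2 × 26 × 14 × 400 / 1000 = 174.7 → r_n = 161.3 kN.
R_n = 2 × 121 + 8 × 161.3 = 1532 kN.
Design strength φR_n = 0.75 × 1532 = 1150 kN.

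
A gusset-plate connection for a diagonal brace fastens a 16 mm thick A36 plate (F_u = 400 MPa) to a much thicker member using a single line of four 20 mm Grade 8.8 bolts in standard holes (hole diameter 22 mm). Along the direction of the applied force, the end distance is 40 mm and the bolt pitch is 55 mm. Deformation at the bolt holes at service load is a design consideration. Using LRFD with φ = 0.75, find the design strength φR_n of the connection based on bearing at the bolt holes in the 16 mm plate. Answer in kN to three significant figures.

Per bolt r_n = 1.2 l_c t F_u ≤ 2.4 d t F_u; upper limit = 2.4 × 20 × 16 × 400 / 1000 = 307.2 kN.
Edge bolt: l_c = 40 − 22/2 = 29 mm → 1.2 × 29 × 16 × 400 / 1000 = 222.7 → r_n = 222.7 kN.
Interior bolts: l_c = 55 − 22 = 33 mm → 1.2 × 33 × 16 × 400 / 1000 = 253.4 → r_n = 253.4 kN.
R_n = 1 × 222.7 + 3 × 253.4 = 983 kN.
Design strength φR_n = 0.75 × 983 = 737 kN.

737 kN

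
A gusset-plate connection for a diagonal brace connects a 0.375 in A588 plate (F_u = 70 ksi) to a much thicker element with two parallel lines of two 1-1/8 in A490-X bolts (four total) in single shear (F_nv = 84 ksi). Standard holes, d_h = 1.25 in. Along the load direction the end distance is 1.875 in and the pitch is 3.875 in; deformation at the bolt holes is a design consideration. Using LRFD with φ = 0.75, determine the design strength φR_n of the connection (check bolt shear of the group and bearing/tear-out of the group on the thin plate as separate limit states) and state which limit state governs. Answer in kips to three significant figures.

165 kips (bearing governs)

Bolt shear: A_b = π·1.125²/4 = 0.994 in²; R_n = 84 × 0.994 × 4 × 1 = 334 kips → 0.75 × 334 = 250 kips.
Bearing (1.2 l_c t F_u ≤ 2.4 d t F_u): upper limit = 2.4·1.125·0.375·70 = 70.88 kips.
  Edge l_c = 1.875 − 1.25/2 = 1.25 → r_n = 39.38 kips; interior l_c = 3.875 − 1.25 = 2.625 → r_n = 70.88 kips.
  R_n,bearing = 2·39.38 + 2·70.88 = 220.5 kips → 0.75 × 220.5 = 165 kips.
Bearing governs: 165 kips.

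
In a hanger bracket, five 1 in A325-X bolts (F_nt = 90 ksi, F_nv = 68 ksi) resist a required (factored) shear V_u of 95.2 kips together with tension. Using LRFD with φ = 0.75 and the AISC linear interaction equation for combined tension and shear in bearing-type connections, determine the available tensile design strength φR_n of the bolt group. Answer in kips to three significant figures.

A_b = π·1²/4 = 0.7854 in²; f_rv = 95.2 / (5 × 0.7854) = 24.24 ksi.
F'_nt = 1.3 F_nt − (F_nt / φF_nv) f_rv = 1.3·90 − (90/(0.75·68))·24.24 = 74.22 ksi, capped at F_nt → F'_nt = 74.22 ksi.
R_n = F'_nt · A_b · n = 74.22 × 0.7854 × 5 = 291.5 kips.
Design strength φR_n = 0.75 × 291.5 = 219 kips.

219 kips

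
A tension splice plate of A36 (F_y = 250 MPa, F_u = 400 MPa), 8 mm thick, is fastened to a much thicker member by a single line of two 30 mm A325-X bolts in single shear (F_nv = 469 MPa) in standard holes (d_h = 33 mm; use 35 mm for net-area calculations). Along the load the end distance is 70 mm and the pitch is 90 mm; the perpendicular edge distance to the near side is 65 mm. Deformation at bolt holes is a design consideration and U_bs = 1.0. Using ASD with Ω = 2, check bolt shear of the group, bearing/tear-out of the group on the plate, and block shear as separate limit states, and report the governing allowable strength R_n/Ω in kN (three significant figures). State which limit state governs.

Bolt shear: A_b = π·30²/4 = 706.9 mm²; R_n = 469 × 706.9 × 2 × 1 / 1000 = 663 kN → 663 / 2 = 332 kN.
Bearing: edge l_c = 53.5, r_n = 205.4 kN; interior l_c = 57, r_n = 218.9 kN; R_n = 205.4 + 1·218.9 = 424.3 kN → 212 kN.
Block shear: A_gv = 1280, A_nv = 860, A_nt = 380 mm²; R_n = min(0.6F_uA_nv, 0.6F_yA_gv) + U_bs·F_u·A_nt = 344 kN → 172 kN.
Block shear governs: 172 kN.

172 kN (block shear governs)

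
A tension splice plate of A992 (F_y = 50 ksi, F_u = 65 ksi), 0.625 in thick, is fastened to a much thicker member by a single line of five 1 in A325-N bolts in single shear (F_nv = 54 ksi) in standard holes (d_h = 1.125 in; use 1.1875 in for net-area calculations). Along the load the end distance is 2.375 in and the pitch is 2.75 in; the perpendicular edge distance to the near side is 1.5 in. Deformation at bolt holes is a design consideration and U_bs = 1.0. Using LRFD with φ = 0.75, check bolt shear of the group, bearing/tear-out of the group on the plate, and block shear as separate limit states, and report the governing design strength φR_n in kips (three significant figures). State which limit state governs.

Bolt shear: A_b = π·1²/4 = 0.7854 in²; R_n = 54 × 0.7854 × 5 × 1 = 212.1 kips → 0.75 × 212.1 = 159 kips.
Bearing: edge l_c = 1.812, r_n = 88.36 kips; interior l_c = 1.625, r_n = 79.22 kips; R_n = 88.36 + 4·79.22 = 405.2 kips → 304 kips.
Block shear: A_gv = 8.359, A_nv = 5.02, A_nt = 0.5664 in²; R_n = min(0.6F_uA_nv, 0.6F_yA_gv) + U_bs·F_u·A_nt = 232.6 kips → 174 kips.
Bolt shear governs: 159 kips.

159 kips (bolt shear governs)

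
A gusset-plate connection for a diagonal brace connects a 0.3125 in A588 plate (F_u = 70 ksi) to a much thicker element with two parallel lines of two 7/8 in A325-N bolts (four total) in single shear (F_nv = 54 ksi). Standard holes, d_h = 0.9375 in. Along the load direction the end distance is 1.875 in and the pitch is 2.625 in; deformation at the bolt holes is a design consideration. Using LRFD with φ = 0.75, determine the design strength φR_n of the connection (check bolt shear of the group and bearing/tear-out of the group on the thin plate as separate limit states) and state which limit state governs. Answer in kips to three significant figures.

Bolt shear: A_b = π·0.875²/4 = 0.6013 in²; R_n = 54 × 0.6013 × 4 × 1 = 129.9 kips → 0.75 × 129.9 = 97.4 kips.
Bearing (1.2 l_c t F_u ≤ 2.4 d t F_u): upper limit = 2.4·0.875·0.3125·70 = 45.94 kips.
  Edge l_c = 1.875 − 0.9375/2 = 1.406 → r_n = 36.91 kips; interior l_c = 2.625 − 0.9375 = 1.688 → r_n = 44.3 kips.
  R_n,bearing = 2·36.91 + 2·44.3 = 162.4 kips → 0.75 × 162.4 = 122 kips.
Bolt shear governs: 97.4 kips.

97.4 kips (bolt shear governs)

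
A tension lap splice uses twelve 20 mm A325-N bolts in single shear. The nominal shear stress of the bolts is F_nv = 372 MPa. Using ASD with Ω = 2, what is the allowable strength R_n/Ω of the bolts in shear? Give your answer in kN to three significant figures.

701 kN

A_b = π × 20² / 4 = 314.2 mm².
R_n = F_nv · A_b · n · n_s = 372 × 314.2 × 12 × 1 / 1000 = 1402 kN.
Allowable strength R_n/Ω = 1402 / 2 = 701 kN.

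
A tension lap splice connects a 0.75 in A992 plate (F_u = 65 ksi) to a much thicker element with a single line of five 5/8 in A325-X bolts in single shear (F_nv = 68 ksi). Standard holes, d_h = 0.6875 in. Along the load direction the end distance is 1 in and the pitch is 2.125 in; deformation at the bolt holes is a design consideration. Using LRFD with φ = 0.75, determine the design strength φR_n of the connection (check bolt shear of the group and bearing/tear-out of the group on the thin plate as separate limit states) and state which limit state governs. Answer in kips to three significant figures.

Bolt shear: A_b = π·0.625²/4 = 0.3068 in²; R_n = 68 × 0.3068 × 5 × 1 = 104.3 kips → 0.75 × 104.3 = 78.2 kips.
Bearing (1.2 l_c t F_u ≤ 2.4 d t F_u): upper limit = 2.4·0.625·0.75·65 = 73.12 kips.
  Edge l_c = 1 − 0.6875/2 = 0.6562 → r_n = 38.39 kips; interior l_c = 2.125 − 0.6875 = 1.438 → r_n = 73.12 kips.
  R_n,bearing = 1·38.39 + 4·73.12 = 330.9 kips → 0.75 × 330.9 = 248 kips.
Bolt shear governs: 78.2 kips.

78.2 kips (bolt shear governs)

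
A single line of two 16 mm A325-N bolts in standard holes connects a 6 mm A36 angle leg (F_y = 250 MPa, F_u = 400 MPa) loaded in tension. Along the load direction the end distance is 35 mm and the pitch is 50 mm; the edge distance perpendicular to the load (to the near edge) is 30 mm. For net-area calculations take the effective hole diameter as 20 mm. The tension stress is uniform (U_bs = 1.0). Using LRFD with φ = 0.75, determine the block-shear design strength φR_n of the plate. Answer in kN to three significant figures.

93.4 kN

Shear plane L_v = 35 + 1·50 = 85 mm; A_gv = 85 × 6 = 510 mm².
A_nv = (85 − 1.5·20) × 6 = 330 mm².
A_nt = (30 − 0.5·20) × 6 = 120 mm².
0.6 F_u A_nv = 79.2 kN; 0.6 F_y A_gv = 76.5 kN → shear yielding governs the shear term.
R_n = 76.5 + 1.0 × 400 × 120 / 1000 = 124.5 kN.
Design strength φR_n = 0.75 × 124.5 = 93.4 kN.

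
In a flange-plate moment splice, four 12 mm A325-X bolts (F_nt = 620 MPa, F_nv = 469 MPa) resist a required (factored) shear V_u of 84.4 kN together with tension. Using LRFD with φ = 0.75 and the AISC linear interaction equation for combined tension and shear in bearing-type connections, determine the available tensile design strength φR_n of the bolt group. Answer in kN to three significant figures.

162 kN

A_b = π·12²/4 = 113.1 mm²; f_rv = 84.4 × 1000 / (4 × 113.1) = 186.6 MPa.
F'_nt = 1.3 F_nt − (F_nt / φF_nv) f_rv = 1.3·620 − (620/(0.75·469))·186.6 = 477.2 MPa, capped at F_nt → F'_nt = 477.2 MPa.
R_n = F'_nt · A_b · n = 477.2 × 113.1 × 4 / 1000 = 215.9 kN.
Design strength φR_n = 0.75 × 215.9 = 162 kN.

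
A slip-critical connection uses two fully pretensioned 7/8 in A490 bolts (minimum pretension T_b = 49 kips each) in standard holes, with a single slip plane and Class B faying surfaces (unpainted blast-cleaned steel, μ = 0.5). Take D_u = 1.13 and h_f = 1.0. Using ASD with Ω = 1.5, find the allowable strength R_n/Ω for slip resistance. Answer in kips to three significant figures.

36.9 kips

R_n = μ · D_u · h_f · T_b · n_s · n_b = 0.5 × 1.13 × 1.0 × 49 × 1 × 2 = 55.37 kips.
Allowable strength R_n/Ω = 55.37 / 1.5 = 36.9 kips.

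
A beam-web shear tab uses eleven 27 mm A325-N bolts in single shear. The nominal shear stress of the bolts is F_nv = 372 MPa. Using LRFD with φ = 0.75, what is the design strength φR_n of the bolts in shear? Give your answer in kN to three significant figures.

A_b = π × 27² / 4 = 572.6 mm².
R_n = F_nv · A_b · n · n_s = 372 × 572.6 × 11 × 1 / 1000 = 2343 kN.
Design strength φR_n = 0.75 × 2343 = 1760 kN.

1760 kN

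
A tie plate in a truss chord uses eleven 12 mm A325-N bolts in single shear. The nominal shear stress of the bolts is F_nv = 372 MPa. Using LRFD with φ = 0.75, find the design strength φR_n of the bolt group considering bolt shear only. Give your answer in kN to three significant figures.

A_b = π × 12² / 4 = 113.1 mm².
R_n = F_nv · A_b · n · n_s = 372 × 113.1 × 11 × 1 / 1000 = 462.8 kN.
Design strength φR_n = 0.75 × 462.8 = 347 kN.

347 kN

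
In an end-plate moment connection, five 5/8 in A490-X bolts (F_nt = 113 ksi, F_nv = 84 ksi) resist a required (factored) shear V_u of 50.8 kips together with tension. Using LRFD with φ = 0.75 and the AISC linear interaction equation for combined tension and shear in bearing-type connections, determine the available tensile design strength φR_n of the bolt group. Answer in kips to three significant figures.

A_b = π·0.625²/4 = 0.3068 in²; f_rv = 50.8 / (5 × 0.3068) = 33.12 ksi.
F'_nt = 1.3 F_nt − (F_nt / φF_nv) f_rv = 1.3·113 − (113/(0.75·84))·33.12 = 87.5 ksi, capped at F_nt → F'_nt = 87.5 ksi.
R_n = F'_nt · A_b · n = 87.5 × 0.3068 × 5 = 134.2 kips.
Design strength φR_n = 0.75 × 134.2 = 101 kips.

101 kips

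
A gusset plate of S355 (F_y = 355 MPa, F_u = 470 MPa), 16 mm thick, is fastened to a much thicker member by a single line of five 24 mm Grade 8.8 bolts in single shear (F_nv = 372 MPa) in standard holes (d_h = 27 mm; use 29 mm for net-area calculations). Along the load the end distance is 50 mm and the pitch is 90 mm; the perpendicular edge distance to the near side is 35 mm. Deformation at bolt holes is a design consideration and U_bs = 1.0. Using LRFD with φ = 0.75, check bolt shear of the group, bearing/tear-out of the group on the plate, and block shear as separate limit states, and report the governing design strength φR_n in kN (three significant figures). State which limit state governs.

Bolt shear: A_b = π·24²/4 = 452.4 mm²; R_n = 372 × 452.4 × 5 × 1 / 1000 = 841.4 kN → 0.75 × 841.4 = 631 kN.
Bearing: edge l_c = 36.5, r_n = 329.4 kN; interior l_c = 63, r_n = 433.2 kN; R_n = 329.4 + 4·433.2 = 2062 kN → 1550 kN.
Block shear: A_gv = 6560, A_nv = 4472, A_nt = 328 mm²; R_n = min(0.6F_uA_nv, 0.6F_yA_gv) + U_bs·F_u·A_nt = 1415 kN → 1060 kN.
Bolt shear governs: 631 kN.

631 kN (bolt shear governs)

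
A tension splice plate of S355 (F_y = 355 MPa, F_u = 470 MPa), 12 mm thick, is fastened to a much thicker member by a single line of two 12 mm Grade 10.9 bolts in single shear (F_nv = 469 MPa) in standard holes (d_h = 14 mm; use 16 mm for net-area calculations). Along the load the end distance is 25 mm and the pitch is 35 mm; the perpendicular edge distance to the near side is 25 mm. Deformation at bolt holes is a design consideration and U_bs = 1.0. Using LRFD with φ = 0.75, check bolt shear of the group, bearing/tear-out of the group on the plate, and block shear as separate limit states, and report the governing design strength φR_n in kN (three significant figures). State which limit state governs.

Bolt shear: A_b = π·12²/4 = 113.1 mm²; R_n = 469 × 113.1 × 2 × 1 / 1000 = 106.1 kN → 0.75 × 106.1 = 79.6 kN.
Bearing: edge l_c = 18, r_n = 121.8 kN; interior l_c = 21, r_n = 142.1 kN; R_n = 121.8 + 1·142.1 = 264 kN → 198 kN.
Block shear: A_gv = 720, A_nv = 432, A_nt = 204 mm²; R_n = min(0.6F_uA_nv, 0.6F_yA_gv) + U_bs·F_u·A_nt = 217.7 kN → 163 kN.
Bolt shear governs: 79.6 kN.

79.6 kN (bolt shear governs)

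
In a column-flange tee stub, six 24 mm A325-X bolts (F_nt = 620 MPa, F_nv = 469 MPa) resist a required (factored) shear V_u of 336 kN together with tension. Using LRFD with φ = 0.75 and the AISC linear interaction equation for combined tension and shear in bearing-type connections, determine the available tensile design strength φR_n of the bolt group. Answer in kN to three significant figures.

1200 kN

A_b = π·24²/4 = 452.4 mm²; f_rv = 336 × 1000 / (6 × 452.4) = 123.8 MPa.
F'_nt = 1.3 F_nt − (F_nt / φF_nv) f_rv = 1.3·620 − (620/(0.75·469))·123.8 = 587.8 MPa, capped at F_nt → F'_nt = 587.8 MPa.
R_n = F'_nt · A_b · n = 587.8 × 452.4 × 6 / 1000 = 1596 kN.
Design strength φR_n = 0.75 × 1596 = 1200 kN.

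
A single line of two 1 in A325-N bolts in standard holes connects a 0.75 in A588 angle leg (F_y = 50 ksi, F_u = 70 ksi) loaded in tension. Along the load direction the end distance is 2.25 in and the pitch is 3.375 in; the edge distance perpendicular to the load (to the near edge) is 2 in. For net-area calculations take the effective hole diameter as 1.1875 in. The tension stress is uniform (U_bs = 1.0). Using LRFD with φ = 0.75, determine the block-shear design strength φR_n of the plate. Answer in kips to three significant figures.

Shear plane L_v = 2.25 + 1·3.375 = 5.625 in; A_gv = 5.625 × 0.75 = 4.219 in².
A_nv = (5.625 − 1.5·1.1875) × 0.75 = 2.883 in².
A_nt = (2 − 0.5·1.1875) × 0.75 = 1.055 in².
0.6 F_u A_nv = 121.1 kips; 0.6 F_y A_gv = 126.6 kips → shear rupture governs the shear term.
R_n = 121.1 + 1.0 × 70 × 1.055 = 194.9 kips.
Design strength φR_n = 0.75 × 194.9 = 146 kips.

146 kips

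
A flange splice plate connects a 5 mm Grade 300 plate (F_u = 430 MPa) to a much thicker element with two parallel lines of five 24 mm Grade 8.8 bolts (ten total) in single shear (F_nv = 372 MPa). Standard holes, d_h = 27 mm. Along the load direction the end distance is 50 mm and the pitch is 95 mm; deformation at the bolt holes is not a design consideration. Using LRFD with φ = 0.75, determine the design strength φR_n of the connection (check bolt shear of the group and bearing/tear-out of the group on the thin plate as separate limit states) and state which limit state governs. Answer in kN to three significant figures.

1110 kN (bearing governs)

Bolt shear: A_b = π·24²/4 = 452.4 mm²; R_n = 372 × 452.4 × 10 × 1 / 1000 = 1683 kN → 0.75 × 1683 = 1260 kN.
Bearing (1.5 l_c t F_u ≤ 3.0 d t F_u): upper limit = 3.0·24·5·430 / 1000 = 154.8 kN.
  Edge l_c = 50 − 27/2 = 36.5 → r_n = 117.7 kN; interior l_c = 95 − 27 = 68 → r_n = 154.8 kN.
  R_n,bearing = 2·117.7 + 8·154.8 = 1474 kN → 0.75 × 1474 = 1110 kN.
Bearing governs: 1110 kN.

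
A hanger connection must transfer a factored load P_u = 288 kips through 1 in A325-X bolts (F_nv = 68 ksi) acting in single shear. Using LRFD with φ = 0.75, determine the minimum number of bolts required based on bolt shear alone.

A_b = π·1²/4 = 0.7854 in².
Per-bolt design strength φR_n = 0.75 × 68 × 0.7854 × 1 = 40.06 kips.
n ≥ 288 / 40.06 = 7.19 → use 8 bolts.

8 bolts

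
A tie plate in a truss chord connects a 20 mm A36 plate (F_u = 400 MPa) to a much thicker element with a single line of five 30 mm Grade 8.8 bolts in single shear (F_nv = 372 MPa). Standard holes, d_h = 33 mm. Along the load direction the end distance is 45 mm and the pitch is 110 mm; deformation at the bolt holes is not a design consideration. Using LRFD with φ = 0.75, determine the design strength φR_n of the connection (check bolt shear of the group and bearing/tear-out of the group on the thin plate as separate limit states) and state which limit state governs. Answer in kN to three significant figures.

986 kN (bolt shear governs)

Bolt shear: A_b = π·30²/4 = 706.9 mm²; R_n = 372 × 706.9 × 5 × 1 / 1000 = 1315 kN → 0.75 × 1315 = 986 kN.
Bearing (1.5 l_c t F_u ≤ 3.0 d t F_u): upper limit = 3.0·30·20·400 / 1000 = 720 kN.
  Edge l_c = 45 − 33/2 = 28.5 → r_n = 342 kN; interior l_c = 110 − 33 = 77 → r_n = 720 kN.
  R_n,bearing = 1·342 + 4·720 = 3222 kN → 0.75 × 3222 = 2420 kN.
Bolt shear governs: 986 kN.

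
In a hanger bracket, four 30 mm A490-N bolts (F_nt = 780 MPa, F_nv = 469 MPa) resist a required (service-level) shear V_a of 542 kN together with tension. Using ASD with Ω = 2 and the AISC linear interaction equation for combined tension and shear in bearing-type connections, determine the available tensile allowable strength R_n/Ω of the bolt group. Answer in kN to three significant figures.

532 kN

A_b = π·30²/4 = 706.9 mm²; f_rv = 542 × 1000 / (4 × 706.9) = 191.7 MPa.
F'_nt = 1.3 F_nt − (Ω F_nt / F_nv) f_rv = 1.3·780 − (2·780/469)·191.7 = 376.4 MPa, capped at F_nt → F'_nt = 376.4 MPa.
R_n = F'_nt · A_b · n = 376.4 × 706.9 × 4 / 1000 = 1064 kN.
Allowable strength R_n/Ω = 1064 / 2 = 532 kN.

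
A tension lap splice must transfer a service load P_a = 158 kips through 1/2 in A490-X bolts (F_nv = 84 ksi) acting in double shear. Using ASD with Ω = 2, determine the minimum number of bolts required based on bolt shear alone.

A_b = π·0.5²/4 = 0.1963 in².
Per-bolt allowable strength R_n/Ω = 84 × 0.1963 × 2 / 2 = 16.49 kips.
n ≥ 158 / 16.49 = 9.58 → use 10 bolts.

10 bolts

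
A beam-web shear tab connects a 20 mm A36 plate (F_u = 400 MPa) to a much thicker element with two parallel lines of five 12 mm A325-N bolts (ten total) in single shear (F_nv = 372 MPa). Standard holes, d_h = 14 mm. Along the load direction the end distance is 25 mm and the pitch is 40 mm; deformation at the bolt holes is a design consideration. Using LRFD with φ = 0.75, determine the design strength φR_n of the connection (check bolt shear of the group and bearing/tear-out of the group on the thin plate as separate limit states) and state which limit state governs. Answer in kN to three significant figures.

Bolt shear: A_b = π·12²/4 = 113.1 mm²; R_n = 372 × 113.1 × 10 × 1 / 1000 = 420.7 kN → 0.75 × 420.7 = 316 kN.
Bearing (1.2 l_c t F_u ≤ 2.4 d t F_u): upper limit = 2.4·12·20·400 / 1000 = 230.4 kN.
  Edge l_c = 25 − 14/2 = 18 → r_n = 172.8 kN; interior l_c = 40 − 14 = 26 → r_n = 230.4 kN.
  R_n,bearing = 2·172.8 + 8·230.4 = 2189 kN → 0.75 × 2189 = 1640 kN.
Bolt shear governs: 316 kN.

316 kN (bolt shear governs)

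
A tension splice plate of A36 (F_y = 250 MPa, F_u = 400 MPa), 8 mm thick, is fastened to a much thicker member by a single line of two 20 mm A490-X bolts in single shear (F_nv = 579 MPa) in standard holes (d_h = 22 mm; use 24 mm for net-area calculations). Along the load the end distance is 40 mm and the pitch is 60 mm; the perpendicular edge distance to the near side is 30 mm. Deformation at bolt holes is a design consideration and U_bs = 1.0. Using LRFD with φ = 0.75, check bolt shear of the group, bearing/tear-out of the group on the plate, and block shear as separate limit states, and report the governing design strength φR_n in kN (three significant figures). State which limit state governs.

133 kN (block shear governs)

Bolt shear: A_b = π·20²/4 = 314.2 mm²; R_n = 579 × 314.2 × 2 × 1 / 1000 = 363.8 kN → 0.75 × 363.8 = 273 kN.
Bearing: edge l_c = 29, r_n = 111.4 kN; interior l_c = 38, r_n = 145.9 kN; R_n = 111.4 + 1·145.9 = 257.3 kN → 193 kN.
Block shear: A_gv = 800, A_nv = 512, A_nt = 144 mm²; R_n = min(0.6F_uA_nv, 0.6F_yA_gv) + U_bs·F_u·A_nt = 177.6 kN → 133 kN.
Block shear governs: 133 kN.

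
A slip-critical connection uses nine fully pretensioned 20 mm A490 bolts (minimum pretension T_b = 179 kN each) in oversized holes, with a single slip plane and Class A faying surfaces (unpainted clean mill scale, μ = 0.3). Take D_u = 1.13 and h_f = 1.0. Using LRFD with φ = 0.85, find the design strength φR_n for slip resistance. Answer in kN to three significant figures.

464 kN

R_n = μ · D_u · h_f · T_b · n_s · n_b = 0.3 × 1.13 × 1.0 × 179 × 1 × 9 = 546.1 kN.
Design strength φR_n = 0.85 × 546.1 = 464 kN.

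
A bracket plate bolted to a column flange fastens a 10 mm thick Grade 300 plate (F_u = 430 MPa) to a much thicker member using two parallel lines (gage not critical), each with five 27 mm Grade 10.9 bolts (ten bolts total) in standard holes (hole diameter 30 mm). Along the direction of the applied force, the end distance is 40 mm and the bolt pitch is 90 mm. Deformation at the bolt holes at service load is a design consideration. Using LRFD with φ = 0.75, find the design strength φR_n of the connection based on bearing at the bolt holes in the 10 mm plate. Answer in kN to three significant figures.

1870 kN

Per bolt r_n = 1.2 l_c t F_u ≤ 2.4 d t F_u; upper limit = 2.4 × 27 × 10 × 430 / 1000 = 278.6 kN.
Edge bolt: l_c = 40 − 30/2 = 25 mm → 1.2 × 25 × 10 × 430 / 1000 = 129 → r_n = 129 kN.
Interior bolts: l_c = 90 − 30 = 60 mm → 1.2 × 60 × 10 × 430 / 1000 = 309.6 → r_n = 278.6 kN.
R_n = 2 × 129 + 8 × 278.6 = 2487 kN.
Design strength φR_n = 0.75 × 2487 = 1870 kN.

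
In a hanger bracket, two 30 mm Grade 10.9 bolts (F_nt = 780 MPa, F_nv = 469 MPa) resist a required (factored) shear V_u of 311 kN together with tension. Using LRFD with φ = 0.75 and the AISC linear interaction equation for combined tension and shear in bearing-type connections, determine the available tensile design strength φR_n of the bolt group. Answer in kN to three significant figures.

A_b = π·30²/4 = 706.9 mm²; f_rv = 311 × 1000 / (2 × 706.9) = 220 MPa.
F'_nt = 1.3 F_nt − (F_nt / φF_nv) f_rv = 1.3·780 − (780/(0.75·469))·220 = 526.2 MPa, capped at F_nt → F'_nt = 526.2 MPa.
R_n = F'_nt · A_b · n = 526.2 × 706.9 × 2 / 1000 = 743.9 kN.
Design strength φR_n = 0.75 × 743.9 = 558 kN.

558 kN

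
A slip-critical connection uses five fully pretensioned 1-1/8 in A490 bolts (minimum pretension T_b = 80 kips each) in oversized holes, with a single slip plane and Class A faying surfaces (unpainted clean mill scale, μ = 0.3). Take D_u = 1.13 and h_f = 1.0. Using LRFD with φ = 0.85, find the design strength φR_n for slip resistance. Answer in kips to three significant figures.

R_n = μ · D_u · h_f · T_b · n_s · n_b = 0.3 × 1.13 × 1.0 × 80 × 1 × 5 = 135.6 kips.
Design strength φR_n = 0.85 × 135.6 = 115 kips.

115 kips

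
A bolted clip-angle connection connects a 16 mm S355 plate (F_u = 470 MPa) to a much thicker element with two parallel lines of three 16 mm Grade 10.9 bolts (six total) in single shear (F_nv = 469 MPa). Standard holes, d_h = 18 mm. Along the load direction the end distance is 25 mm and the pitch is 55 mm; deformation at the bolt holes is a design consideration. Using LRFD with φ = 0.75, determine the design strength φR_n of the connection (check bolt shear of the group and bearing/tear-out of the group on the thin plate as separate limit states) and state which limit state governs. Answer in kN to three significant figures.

Bolt shear: A_b = π·16²/4 = 201.1 mm²; R_n = 469 × 201.1 × 6 × 1 / 1000 = 565.8 kN → 0.75 × 565.8 = 424 kN.
Bearing (1.2 l_c t F_u ≤ 2.4 d t F_u): upper limit = 2.4·16·16·470 / 1000 = 288.8 kN.
  Edge l_c = 25 − 18/2 = 16 → r_n = 144.4 kN; interior l_c = 55 − 18 = 37 → r_n = 288.8 kN.
  R_n,bearing = 2·144.4 + 4·288.8 = 1444 kN → 0.75 × 1444 = 1080 kN.
Bolt shear governs: 424 kN.

424 kN (bolt shear governs)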